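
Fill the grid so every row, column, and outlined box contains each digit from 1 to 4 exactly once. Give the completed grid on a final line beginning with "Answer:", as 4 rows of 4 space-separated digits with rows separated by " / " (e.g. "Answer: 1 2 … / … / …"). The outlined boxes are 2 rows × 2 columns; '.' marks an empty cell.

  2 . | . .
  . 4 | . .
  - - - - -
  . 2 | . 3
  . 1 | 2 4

Step 1. [r2c1∈{1,3}] across col 1, 1 lands solely at r2c1, so r2c1=1.
Step 2. [r1c3∈{1,3,4}] 4 has one home in row 1: r1c3, so r1c3=4.
Step 3. [r4c1∈{3}] r4c1's peers cover all but 3 ⇒ r4c1=3.
Step 4. [r3c1∈{4}] nothing but 4 survives at r3c1 ⇒ r3c1=4.
Step 5. [r1c4∈{1}] r1c4 is down to just 1. So r1c4=1.
Step 6. [r2c4∈{2}] nothing but 2 survives at r2c4 ⇒ r2c4=2.
Step 7. [r1c2∈{3}] r1c2's peers cover all but 3 ⇒ r1c2=3.
Step 8. [r2c3∈{3}] only 3 remains possible at r2c3. So r2c3=3.
Step 9. [r3c3∈{1}] r3c3's peers cover all but 1. So r3c3=1.

Answer: 2 3 4 1 / 1 4 3 2 / 4 2 1 3 / 3 1 2 4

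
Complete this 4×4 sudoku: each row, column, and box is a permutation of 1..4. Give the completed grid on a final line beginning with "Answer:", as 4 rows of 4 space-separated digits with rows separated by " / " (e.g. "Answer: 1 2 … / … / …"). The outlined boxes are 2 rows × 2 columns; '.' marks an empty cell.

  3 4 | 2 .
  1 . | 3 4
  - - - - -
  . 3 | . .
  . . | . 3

Step 1. [r3c4∈{1,2}] across col 4, 2 lands solely at r3c4. So r3c4=2.
Step 2. [r3c3∈{1,4}] across row 3, 1 lands solely at r3c3. So r3c3=1.
Step 3. [r4c1∈{2,4}] 2 has one home in col 1: r4c1 ⇒ r4c1=2.
Step 4. [r4c2∈{1}] r4c2's peers cover all but 1. So r4c2=1.
Step 5. [r2c2∈{2}] r2c2 has the single candidate 2 ⇒ r2c2=2.
Step 6. [r4c3∈{4}] r4c3's peers cover all but 4 ⇒ r4c3=4.
Step 7. [r1c4∈{1}] r1c4 is down to just 1, so r1c4=1.
Step 8. [r3c1∈{4}] r3c1 is down to just 4, so r3c1=4.

Answer: 3 4 2 1 / 1 2 3 4 / 4 3 1 2 / 2 1 4 3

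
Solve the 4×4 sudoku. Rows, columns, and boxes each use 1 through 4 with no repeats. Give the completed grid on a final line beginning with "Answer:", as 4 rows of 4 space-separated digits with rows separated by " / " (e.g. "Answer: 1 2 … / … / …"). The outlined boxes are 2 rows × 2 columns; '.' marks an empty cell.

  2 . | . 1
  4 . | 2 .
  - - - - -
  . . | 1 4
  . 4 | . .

Step 1. [r4c3∈{3}] r4c3's peers cover all but 3 ⇒ r4c3=3.
Step 2. [r1c2∈{3}] nothing but 3 survives at r1c2. So r1c2=3.
Step 3. [r4c4∈{2}] r4c4 has the single candidate 2 ⇒ r4c4=2.
Step 4. [r3c2∈{2}] r3c2's peers cover all but 2. So r3c2=2.
Step 5. [r3c1∈{3}] nothing but 3 survives at r3c1, so r3c1=3.
Step 6. [r2c2∈{1}] only 1 remains possible at r2c2 ⇒ r2c2=1.
Step 7. [r4c1∈{1}] nothing but 1 survives at r4c1. So r4c1=1.
Step 8. [r1c3∈{4}] only 4 remains possible at r1c3. So r1c3=4.
Step 9. [r2c4∈{3}] only 3 remains possible at r2c4 ⇒ r2c4=3.

Answer: 2 3 4 1 / 4 1 2 3 / 3 2 1 4 / 1 4 3 2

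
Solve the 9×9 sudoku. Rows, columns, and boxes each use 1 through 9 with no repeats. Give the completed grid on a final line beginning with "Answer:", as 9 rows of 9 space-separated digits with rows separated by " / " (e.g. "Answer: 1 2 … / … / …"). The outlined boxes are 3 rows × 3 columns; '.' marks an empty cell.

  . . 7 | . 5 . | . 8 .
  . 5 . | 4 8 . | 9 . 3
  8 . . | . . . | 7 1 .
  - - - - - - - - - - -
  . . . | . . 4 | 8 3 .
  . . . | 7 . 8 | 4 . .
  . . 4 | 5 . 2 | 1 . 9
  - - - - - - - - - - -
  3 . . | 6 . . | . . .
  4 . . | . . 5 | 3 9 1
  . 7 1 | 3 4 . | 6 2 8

Step 1. [r2c8∈{6}] nothing but 6 survives at r2c8. So r2c8=6.
Step 2. [r2c3∈{2}] r2c3's peers cover all but 2, so r2c3=2.
Step 3. [r3c9∈{2,4,5}] row 3 places 5 nowhere but r3c9. So r3c9=5.
Step 4. [r2c1∈{1}] nothing but 1 survives at r2c1. So r2c1=1.
Step 5. [r9c6∈{9}] r9c6 has the single candidate 9, so r9c6=9.
Step 6. [r6c2∈{3,6,8}] 8 has one home in row 6: r6c2 ⇒ r6c2=8.
Step 7. [r3c2∈{3,4,6,9}] row 3 places 4 nowhere but r3c2, so r3c2=4.
Step 8. [r6c5∈{3,6}] row 6 places 3 nowhere but r6c5. So r6c5=3.
Step 9. [r6c1∈{6,7}] r6c1 is the only open cell in row 6 admitting 6, so r6c1=6.
Step 10. [r1c1∈{9}] only 9 remains possible at r1c1. So r1c1=9.
Step 11. [r7c8∈{4,5,7}] r7c8 is the only open cell in col 8 admitting 4. So r7c8=4.
Step 12. [r7c9∈{7}] nothing but 7 survives at r7c9 ⇒ r7c9=7.
Step 13. [r7c3∈{5,8,9}] 8 has one home in row 7: r7c3, so r7c3=8.
Step 14. [r7c2∈{2,9}] across row 7, 9 lands solely at r7c2, so r7c2=9.
Step 15. [r8c2∈{2,6}] box 7 places 2 nowhere but r8c2. So r8c2=2.
Step 16. [r4c2∈{1}] r4c2 has the single candidate 1, so r4c2=1.
Step 17. [r4c4∈{9}] nothing but 9 survives at r4c4, so r4c4=9.
Step 18. [r4c3∈{5}] nothing but 5 survives at r4c3 ⇒ r4c3=5.
Step 19. [r1c2∈{3,6}] across col 2, 6 lands solely at r1c2 ⇒ r1c2=6.
Step 20. [r4c5∈{6}] nothing but 6 survives at r4c5. So r4c5=6.
Step 21. [r4c9∈{2}] r4c9 has the single candidate 2. So r4c9=2.
Step 22. [r3c4∈{2}] only 2 remains possible at r3c4 ⇒ r3c4=2.
Step 23. [r1c6∈{1,3}] across row 1, 3 lands solely at r1c6. So r1c6=3.
Step 24. [r7c6∈{1}] r7c6's peers cover all but 1 ⇒ r7c6=1.
Step 25. [r5c2∈{3}] r5c2 has the single candidate 3, so r5c2=3.
Step 26. [r3c5∈{9}] r3c5 has the single candidate 9. So r3c5=9.
Step 27. [r5c9∈{6}] nothing but 6 survives at r5c9 ⇒ r5c9=6.
Step 28. [r8c3∈{6}] r8c3 is down to just 6 ⇒ r8c3=6.
Step 29. [r5c5∈{1}] r5c5 has the single candidate 1 ⇒ r5c5=1.
Step 30. [r3c3∈{3}] only 3 remains possible at r3c3, so r3c3=3.
Step 31. [r6c8∈{7}] nothing but 7 survives at r6c8. So r6c8=7.
Step 32. [r1c7∈{2}] only 2 remains possible at r1c7, so r1c7=2.
Step 33. [r8c4∈{8}] nothing but 8 survives at r8c4. So r8c4=8.
Step 34. [r2c6∈{7}] only 7 remains possible at r2c6. So r2c6=7.
Step 35. [r5c1∈{2}] only 2 remains possible at r5c1 ⇒ r5c1=2.
Step 36. [r5c8∈{5}] r5c8 has the single candidate 5. So r5c8=5.
Step 37. [r7c7∈{5}] nothing but 5 survives at r7c7, so r7c7=5.
Step 38. [r8c5∈{7}] only 7 remains possible at r8c5, so r8c5=7.
Step 39. [r5c3∈{9}] only 9 remains possible at r5c3, so r5c3=9.
Step 40. [r7c5∈{2}] nothing but 2 survives at r7c5. So r7c5=2.
Step 41. [r4c1∈{7}] r4c1's peers cover all but 7 ⇒ r4c1=7.
Step 42. [r3c6∈{6}] r3c6 is down to just 6, so r3c6=6.
Step 43. [r9c1∈{5}] r9c1 is down to just 5 ⇒ r9c1=5.
Step 44. [r1c4∈{1}] r1c4 is down to just 1, so r1c4=1.
Step 45. [r1c9∈{4}] r1c9's peers cover all but 4 ⇒ r1c9=4.

Answer: 9 6 7 1 5 3 2 8 4 / 1 5 2 4 8 7 9 6 3 / 8 4 3 2 9 6 7 1 5 / 7 1 5 9 6 4 8 3 2 / 2 3 9 7 1 8 4 5 6 / 6 8 4 5 3 2 1 7 9 / 3 9 8 6 2 1 5 4 7 / 4 2 6 8 7 5 3 9 1 / 5 7 1 3 4 9 6 2 8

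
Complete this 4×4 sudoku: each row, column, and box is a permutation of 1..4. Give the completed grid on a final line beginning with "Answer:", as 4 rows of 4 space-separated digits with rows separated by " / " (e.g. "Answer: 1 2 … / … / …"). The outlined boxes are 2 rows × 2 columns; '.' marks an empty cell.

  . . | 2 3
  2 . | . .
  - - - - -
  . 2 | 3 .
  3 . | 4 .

Step 1. [r4c2∈{1}] only 1 remains possible at r4c2, so r4c2=1.
Step 2. [r1c2∈{4}] r1c2 has the single candidate 4, so r1c2=4.
Step 3. [r2c3∈{1}] only 1 remains possible at r2c3 ⇒ r2c3=1.
Step 4. [r2c4∈{4}] r2c4 is down to just 4 ⇒ r2c4=4.
Step 5. [r2c2∈{3}] only 3 remains possible at r2c2. So r2c2=3.
Step 6. [r3c4∈{1}] nothing but 1 survives at r3c4, so r3c4=1.
Step 7. [r1c1∈{1}] r1c1 has the single candidate 1, so r1c1=1.
Step 8. [r4c4∈{2}] r4c4 is down to just 2 ⇒ r4c4=2.
Step 9. [r3c1∈{4}] r3c1 is down to just 4, so r3c1=4.

Answer: 1 4 2 3 / 2 3 1 4 / 4 2 3 1 / 3 1 4 2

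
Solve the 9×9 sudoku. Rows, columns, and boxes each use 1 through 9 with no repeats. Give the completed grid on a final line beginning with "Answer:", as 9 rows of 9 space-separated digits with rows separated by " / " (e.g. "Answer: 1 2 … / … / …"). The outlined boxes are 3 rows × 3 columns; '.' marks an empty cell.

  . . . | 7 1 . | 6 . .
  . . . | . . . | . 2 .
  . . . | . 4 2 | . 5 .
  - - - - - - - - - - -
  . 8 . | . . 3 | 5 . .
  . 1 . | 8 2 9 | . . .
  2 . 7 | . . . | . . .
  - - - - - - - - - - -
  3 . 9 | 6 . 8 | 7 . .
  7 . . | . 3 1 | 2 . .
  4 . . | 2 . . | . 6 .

Step 1. [r9c2∈{5}] nothing but 5 survives at r9c2, so r9c2=5.
Step 2. [r6c6∈{4,5,6}] col 6 places 4 nowhere but r6c6 ⇒ r6c6=4.
Step 3. [r2c5∈{5,6,8,9}] across col 5, 8 lands solely at r2c5, so r2c5=8.
Step 4. [r1c3∈{2,3,4,5,8}] col 3 places 2 nowhere but r1c3, so r1c3=2.
Step 5. [r9c3∈{1,8}] in box 7, 1 fits only at r9c3. So r9c3=1.
Step 6. [r4c9∈{1,2,4,6,7,9}] 2 has one home in row 4: r4c9, so r4c9=2.
Step 7. [r2c6∈{5,6}] 6 has one home in col 6: r2c6, so r2c6=6.
Step 8. [r8c3∈{6,8}] box 7 places 8 nowhere but r8c3, so r8c3=8.
Step 9. [r9c5∈{7,9}] 9 has one home in col 5: r9c5 ⇒ r9c5=9.
Step 10. [r8c4∈{4,5}] in col 4, 4 fits only at r8c4. So r8c4=4.
Step 11. [r8c8∈{9}] nothing but 9 survives at r8c8. So r8c8=9.
Step 12. [r4c1∈{6,9}] in row 4, 9 fits only at r4c1, so r4c1=9.
Step 13. [r4c5∈{6,7}] r4c5 is the only open cell in col 5 admitting 7 ⇒ r4c5=7.
Step 14. [r4c3∈{4,6}] across row 4, 6 lands solely at r4c3. So r4c3=6.
Step 15. [r3c3∈{3}] r3c3's peers cover all but 3. So r3c3=3.
Step 16. [r4c8∈{1,4}] 4 has one home in row 4: r4c8. So r4c8=4.
Step 17. [r5c7∈{3}] only 3 remains possible at r5c7, so r5c7=3.
Step 18. [r2c7∈{1,4,9}] r2c7 is the only open cell in col 7 admitting 4. So r2c7=4.
Step 19. [r3c4∈{9}] r3c4's peers cover all but 9 ⇒ r3c4=9.
Step 20. [r2c3∈{5}] r2c3's peers cover all but 5. So r2c3=5.
Step 21. [r1c8∈{3,8}] col 8 places 3 nowhere but r1c8 ⇒ r1c8=3.
Step 22. [r6c8∈{1,8}] 8 has one home in col 8: r6c8 ⇒ r6c8=8.
Step 23. [r3c1∈{1,6,8}] across col 1, 6 lands solely at r3c1. So r3c1=6.
Step 24. [r9c7∈{8}] r9c7's peers cover all but 8. So r9c7=8.
Step 25. [r3c7∈{1}] nothing but 1 survives at r3c7, so r3c7=1.
Step 26. [r6c9∈{1,6,9}] box 6 places 1 nowhere but r6c9, so r6c9=1.
Step 27. [r7c5∈{5}] r7c5 has the single candidate 5. So r7c5=5.
Step 28. [r3c2∈{7}] r3c2 is down to just 7. So r3c2=7.
Step 29. [r2c9∈{7,9}] in row 2, 7 fits only at r2c9 ⇒ r2c9=7.
Step 30. [r1c9∈{8,9}] 9 has one home in col 9: r1c9 ⇒ r1c9=9.
Step 31. [r1c1∈{8}] nothing but 8 survives at r1c1. So r1c1=8.
Step 32. [r1c6∈{5}] only 5 remains possible at r1c6 ⇒ r1c6=5.
Step 33. [r2c4∈{3}] only 3 remains possible at r2c4, so r2c4=3.
Step 34. [r5c3∈{4}] r5c3's peers cover all but 4. So r5c3=4.
Step 35. [r1c2∈{4}] nothing but 4 survives at r1c2 ⇒ r1c2=4.
Step 36. [r6c5∈{6}] nothing but 6 survives at r6c5. So r6c5=6.
Step 37. [r9c6∈{7}] only 7 remains possible at r9c6, so r9c6=7.
Step 38. [r4c4∈{1}] nothing but 1 survives at r4c4, so r4c4=1.
Step 39. [r6c2∈{3}] nothing but 3 survives at r6c2 ⇒ r6c2=3.
Step 40. [r3c9∈{8}] only 8 remains possible at r3c9 ⇒ r3c9=8.
Step 41. [r6c7∈{9}] only 9 remains possible at r6c7. So r6c7=9.
Step 42. [r2c1∈{1}] r2c1 has the single candidate 1. So r2c1=1.
Step 43. [r5c1∈{5}] r5c1's peers cover all but 5, so r5c1=5.
Step 44. [r5c9∈{6}] r5c9's peers cover all but 6 ⇒ r5c9=6.
Step 45. [r7c8∈{1}] nothing but 1 survives at r7c8. So r7c8=1.
Step 46. [r2c2∈{9}] r2c2 has the single candidate 9, so r2c2=9.
Step 47. [r7c2∈{2}] only 2 remains possible at r7c2, so r7c2=2.
Step 48. [r8c9∈{5}] r8c9's peers cover all but 5 ⇒ r8c9=5.
Step 49. [r5c8∈{7}] only 7 remains possible at r5c8. So r5c8=7.
Step 50. [r9c9∈{3}] r9c9's peers cover all but 3. So r9c9=3.
Step 51. [r7c9∈{4}] r7c9 is down to just 4, so r7c9=4.
Step 52. [r8c2∈{6}] r8c2 has the single candidate 6, so r8c2=6.
Step 53. [r6c4∈{5}] only 5 remains possible at r6c4. So r6c4=5.

Answer: 8 4 2 7 1 5 6 3 9 / 1 9 5 3 8 6 4 2 7 / 6 7 3 9 4 2 1 5 8 / 9 8 6 1 7 3 5 4 2 / 5 1 4 8 2 9 3 7 6 / 2 3 7 5 6 4 9 8 1 / 3 2 9 6 5 8 7 1 4 / 7 6 8 4 3 1 2 9 5 / 4 5 1 2 9 7 8 6 3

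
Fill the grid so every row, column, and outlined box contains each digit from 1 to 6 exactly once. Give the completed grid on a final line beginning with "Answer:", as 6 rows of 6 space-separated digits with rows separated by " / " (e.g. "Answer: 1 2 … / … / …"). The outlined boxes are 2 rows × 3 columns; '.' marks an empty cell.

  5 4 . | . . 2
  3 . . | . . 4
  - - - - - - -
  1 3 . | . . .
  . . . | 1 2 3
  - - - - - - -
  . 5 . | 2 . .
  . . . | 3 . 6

Step 1. [r1c4∈{6}] nothing but 6 survives at r1c4 ⇒ r1c4=6.
Step 2. [r1c3∈{1}] nothing but 1 survives at r1c3 ⇒ r1c3=1.
Step 3. [r3c3∈{2,4,5,6}] across row 3, 2 lands solely at r3c3. So r3c3=2.
Step 4. [r6c3∈{4}] only 4 remains possible at r6c3 ⇒ r6c3=4.
Step 5. [r2c3∈{6}] r2c3 has the single candidate 6. So r2c3=6.
Step 6. [r2c5∈{1,5}] r2c5 is the only open cell in row 2 admitting 1 ⇒ r2c5=1.
Step 7. [r3c4∈{4,5}] r3c4 is the only open cell in col 4 admitting 4 ⇒ r3c4=4.
Step 8. [r5c1∈{6}] r5c1 has the single candidate 6. So r5c1=6.
Step 9. [r3c6∈{5}] r3c6 is down to just 5, so r3c6=5.
Step 10. [r2c2∈{2}] r2c2 is down to just 2, so r2c2=2.
Step 11. [r6c2∈{1}] only 1 remains possible at r6c2. So r6c2=1.
Step 12. [r5c5∈{4}] r5c5 is down to just 4 ⇒ r5c5=4.
Step 13. [r6c1∈{2}] r6c1's peers cover all but 2, so r6c1=2.
Step 14. [r5c6∈{1}] only 1 remains possible at r5c6, so r5c6=1.
Step 15. [r5c3∈{3}] nothing but 3 survives at r5c3, so r5c3=3.
Step 16. [r3c5∈{6}] only 6 remains possible at r3c5, so r3c5=6.
Step 17. [r2c4∈{5}] nothing but 5 survives at r2c4, so r2c4=5.
Step 18. [r4c1∈{4}] r4c1 is down to just 4. So r4c1=4.
Step 19. [r1c5∈{3}] r1c5 has the single candidate 3, so r1c5=3.
Step 20. [r6c5∈{5}] r6c5 is down to just 5 ⇒ r6c5=5.
Step 21. [r4c2∈{6}] r4c2 has the single candidate 6 ⇒ r4c2=6.
Step 22. [r4c3∈{5}] r4c3 is down to just 5, so r4c3=5.

Answer: 5 4 1 6 3 2 / 3 2 6 5 1 4 / 1 3 2 4 6 5 / 4 6 5 1 2 3 / 6 5 3 2 4 1 / 2 1 4 3 5 6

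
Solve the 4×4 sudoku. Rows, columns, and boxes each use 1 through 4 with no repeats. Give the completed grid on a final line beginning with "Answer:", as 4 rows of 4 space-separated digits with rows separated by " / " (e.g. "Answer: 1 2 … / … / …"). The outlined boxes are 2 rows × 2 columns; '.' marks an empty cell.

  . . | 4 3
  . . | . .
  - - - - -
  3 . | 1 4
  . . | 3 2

Step 1. [r2c2∈{1,2,3,4}] row 2 places 3 nowhere but r2c2 ⇒ r2c2=3.
Step 2. [r2c1∈{1,2,4}] across row 2, 4 lands solely at r2c1. So r2c1=4.
Step 3. [r1c1∈{1,2}] across col 1, 2 lands solely at r1c1, so r1c1=2.
Step 4. [r4c2∈{1,4}] in row 4, 4 fits only at r4c2. So r4c2=4.
Step 5. [r4c1∈{1}] nothing but 1 survives at r4c1. So r4c1=1.
Step 6. [r3c2∈{2}] r3c2 has the single candidate 2. So r3c2=2.
Step 7. [r2c4∈{1}] r2c4's peers cover all but 1, so r2c4=1.
Step 8. [r2c3∈{2}] r2c3 is down to just 2 ⇒ r2c3=2.
Step 9. [r1c2∈{1}] nothing but 1 survives at r1c2, so r1c2=1.

Answer: 2 1 4 3 / 4 3 2 1 / 3 2 1 4 / 1 4 3 2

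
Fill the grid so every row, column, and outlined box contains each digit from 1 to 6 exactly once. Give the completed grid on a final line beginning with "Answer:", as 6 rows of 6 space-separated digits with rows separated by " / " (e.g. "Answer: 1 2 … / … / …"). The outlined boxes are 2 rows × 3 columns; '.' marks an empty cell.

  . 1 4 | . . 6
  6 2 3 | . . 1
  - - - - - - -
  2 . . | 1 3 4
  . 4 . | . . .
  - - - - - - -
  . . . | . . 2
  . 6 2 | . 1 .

Step 1. [r1c1∈{5}] r1c1 has the single candidate 5 ⇒ r1c1=5.
Step 2. [r6c6∈{3,5}] across col 6, 3 lands solely at r6c6, so r6c6=3.
Step 3. [r6c4∈{4,5}] r6c4 is the only open cell in row 6 admitting 5. So r6c4=5.
Step 4. [r3c2∈{5}] only 5 remains possible at r3c2 ⇒ r3c2=5.
Step 5. [r4c1∈{1,3}] row 4 places 3 nowhere but r4c1. So r4c1=3.
Step 6. [r2c4∈{4}] only 4 remains possible at r2c4 ⇒ r2c4=4.
Step 7. [r5c4∈{6}] r5c4's peers cover all but 6, so r5c4=6.
Step 8. [r4c5∈{2,5,6}] col 5 places 6 nowhere but r4c5, so r4c5=6.
Step 9. [r5c1∈{1,4}] r5c1 is the only open cell in col 1 admitting 1. So r5c1=1.
Step 10. [r4c4∈{2}] r4c4 has the single candidate 2. So r4c4=2.
Step 11. [r5c3∈{5}] r5c3 has the single candidate 5 ⇒ r5c3=5.
Step 12. [r5c2∈{3}] r5c2 is down to just 3. So r5c2=3.
Step 13. [r4c6∈{5}] r4c6 is down to just 5. So r4c6=5.
Step 14. [r2c5∈{5}] r2c5 has the single candidate 5 ⇒ r2c5=5.
Step 15. [r3c3∈{6}] r3c3 is down to just 6. So r3c3=6.
Step 16. [r4c3∈{1}] only 1 remains possible at r4c3 ⇒ r4c3=1.
Step 17. [r6c1∈{4}] only 4 remains possible at r6c1 ⇒ r6c1=4.
Step 18. [r5c5∈{4}] nothing but 4 survives at r5c5, so r5c5=4.
Step 19. [r1c5∈{2}] only 2 remains possible at r1c5 ⇒ r1c5=2.
Step 20. [r1c4∈{3}] r1c4's peers cover all but 3 ⇒ r1c4=3.

Answer: 5 1 4 3 2 6 / 6 2 3 4 5 1 / 2 5 6 1 3 4 / 3 4 1 2 6 5 / 1 3 5 6 4 2 / 4 6 2 5 1 3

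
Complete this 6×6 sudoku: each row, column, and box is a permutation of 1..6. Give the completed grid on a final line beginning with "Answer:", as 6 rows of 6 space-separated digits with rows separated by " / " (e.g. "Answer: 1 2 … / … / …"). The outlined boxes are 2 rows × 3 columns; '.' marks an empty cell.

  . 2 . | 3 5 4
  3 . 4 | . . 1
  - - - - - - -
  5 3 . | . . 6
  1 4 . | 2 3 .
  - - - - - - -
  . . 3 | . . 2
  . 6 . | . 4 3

Step 1. [r6c3∈{1,2,5}] in col 3, 5 fits only at r6c3. So r6c3=5.
Step 2. [r6c4∈{1}] nothing but 1 survives at r6c4 ⇒ r6c4=1.
Step 3. [r2c4∈{6}] only 6 remains possible at r2c4. So r2c4=6.
Step 4. [r4c3∈{6}] r4c3 is down to just 6, so r4c3=6.
Step 5. [r1c3∈{1}] r1c3's peers cover all but 1. So r1c3=1.
Step 6. [r5c1∈{4}] r5c1's peers cover all but 4, so r5c1=4.
Step 7. [r2c2∈{5}] r2c2's peers cover all but 5 ⇒ r2c2=5.
Step 8. [r5c2∈{1}] r5c2 is down to just 1. So r5c2=1.
Step 9. [r4c6∈{5}] r4c6 is down to just 5. So r4c6=5.
Step 10. [r3c3∈{2}] only 2 remains possible at r3c3 ⇒ r3c3=2.
Step 11. [r1c1∈{6}] r1c1's peers cover all but 6, so r1c1=6.
Step 12. [r5c5∈{6}] nothing but 6 survives at r5c5, so r5c5=6.
Step 13. [r2c5∈{2}] nothing but 2 survives at r2c5, so r2c5=2.
Step 14. [r5c4∈{5}] r5c4 has the single candidate 5, so r5c4=5.
Step 15. [r3c4∈{4}] only 4 remains possible at r3c4, so r3c4=4.
Step 16. [r3c5∈{1}] r3c5's peers cover all but 1, so r3c5=1.
Step 17. [r6c1∈{2}] r6c1's peers cover all but 2, so r6c1=2.

Answer: 6 2 1 3 5 4 / 3 5 4 6 2 1 / 5 3 2 4 1 6 / 1 4 6 2 3 5 / 4 1 3 5 6 2 / 2 6 5 1 4 3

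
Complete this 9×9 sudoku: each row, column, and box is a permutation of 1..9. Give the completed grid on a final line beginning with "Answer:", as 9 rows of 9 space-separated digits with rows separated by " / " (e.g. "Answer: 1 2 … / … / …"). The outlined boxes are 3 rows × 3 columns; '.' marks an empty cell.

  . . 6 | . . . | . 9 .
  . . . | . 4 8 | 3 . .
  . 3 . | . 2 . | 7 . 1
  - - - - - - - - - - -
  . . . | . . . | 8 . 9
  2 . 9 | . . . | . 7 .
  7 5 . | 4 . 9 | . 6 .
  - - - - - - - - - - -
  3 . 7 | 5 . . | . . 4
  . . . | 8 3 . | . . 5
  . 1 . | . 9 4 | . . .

Step 1. [r8c6∈{1,2,6,7}] r8c6 is the only open cell in row 8 admitting 7, so r8c6=7.
Step 2. [r5c9∈{3}] r5c9 is down to just 3. So r5c9=3.
Step 3. [r6c9∈{2}] only 2 remains possible at r6c9, so r6c9=2.
Step 4. [r6c7∈{1}] nothing but 1 survives at r6c7, so r6c7=1.
Step 5. [r1c9∈{8}] nothing but 8 survives at r1c9. So r1c9=8.
Step 6. [r8c8∈{1,2}] r8c8 is the only open cell in row 8 admitting 1, so r8c8=1.
Step 7. [r6c5∈{8}] r6c5 is down to just 8 ⇒ r6c5=8.
Step 8. [r5c2∈{4,6,8}] 8 has one home in row 5: r5c2 ⇒ r5c2=8.
Step 9. [r5c7∈{4,5}] across row 5, 4 lands solely at r5c7, so r5c7=4.
Step 10. [r1c7∈{2,5}] across col 7, 5 lands solely at r1c7, so r1c7=5.
Step 11. [r1c2∈{2,4,7}] in row 1, 2 fits only at r1c2 ⇒ r1c2=2.
Step 12. [r1c1∈{1,4}] r1c1 is the only open cell in row 1 admitting 4, so r1c1=4.
Step 13. [r3c6∈{5,6}] across box 2, 5 lands solely at r3c6, so r3c6=5.
Step 14. [r3c4∈{6,9}] row 3 places 6 nowhere but r3c4. So r3c4=6.
Step 15. [r5c4∈{1}] nothing but 1 survives at r5c4. So r5c4=1.
Step 16. [r9c4∈{2}] r9c4 is down to just 2. So r9c4=2.
Step 17. [r5c6∈{6}] nothing but 6 survives at r5c6 ⇒ r5c6=6.
Step 18. [r9c7∈{6}] r9c7's peers cover all but 6, so r9c7=6.
Step 19. [r3c1∈{8,9}] across row 3, 9 lands solely at r3c1 ⇒ r3c1=9.
Step 20. [r9c1∈{5,8}] r9c1 is the only open cell in col 1 admitting 8. So r9c1=8.
Step 21. [r8c1∈{6}] r8c1 has the single candidate 6. So r8c1=6.
Step 22. [r2c1∈{1,5}] in col 1, 5 fits only at r2c1, so r2c1=5.
Step 23. [r7c2∈{9}] only 9 remains possible at r7c2, so r7c2=9.
Step 24. [r8c2∈{4}] r8c2's peers cover all but 4, so r8c2=4.
Step 25. [r7c7∈{2}] r7c7 is down to just 2, so r7c7=2.
Step 26. [r4c3∈{1,3,4}] across row 4, 4 lands solely at r4c3. So r4c3=4.
Step 27. [r7c6∈{1}] r7c6 is down to just 1. So r7c6=1.
Step 28. [r1c6∈{3}] r1c6 has the single candidate 3. So r1c6=3.
Step 29. [r1c4∈{7}] r1c4 is down to just 7. So r1c4=7.
Step 30. [r4c8∈{5}] r4c8 is down to just 5 ⇒ r4c8=5.
Step 31. [r6c3∈{3}] r6c3's peers cover all but 3, so r6c3=3.
Step 32. [r2c9∈{6}] only 6 remains possible at r2c9 ⇒ r2c9=6.
Step 33. [r4c6∈{2}] r4c6 is down to just 2. So r4c6=2.
Step 34. [r4c1∈{1}] r4c1's peers cover all but 1, so r4c1=1.
Step 35. [r2c8∈{2}] nothing but 2 survives at r2c8 ⇒ r2c8=2.
Step 36. [r7c8∈{8}] r7c8's peers cover all but 8, so r7c8=8.
Step 37. [r4c4∈{3}] r4c4's peers cover all but 3. So r4c4=3.
Step 38. [r9c9∈{7}] nothing but 7 survives at r9c9, so r9c9=7.
Step 39. [r7c5∈{6}] r7c5's peers cover all but 6, so r7c5=6.
Step 40. [r3c8∈{4}] r3c8 is down to just 4 ⇒ r3c8=4.
Step 41. [r2c2∈{7}] r2c2's peers cover all but 7 ⇒ r2c2=7.
Step 42. [r8c7∈{9}] r8c7 is down to just 9 ⇒ r8c7=9.
Step 43. [r2c3∈{1}] nothing but 1 survives at r2c3 ⇒ r2c3=1.
Step 44. [r5c5∈{5}] nothing but 5 survives at r5c5, so r5c5=5.
Step 45. [r4c2∈{6}] nothing but 6 survives at r4c2. So r4c2=6.
Step 46. [r8c3∈{2}] only 2 remains possible at r8c3 ⇒ r8c3=2.
Step 47. [r3c3∈{8}] only 8 remains possible at r3c3, so r3c3=8.
Step 48. [r1c5∈{1}] r1c5's peers cover all but 1. So r1c5=1.
Step 49. [r2c4∈{9}] r2c4 has the single candidate 9. So r2c4=9.
Step 50. [r9c3∈{5}] only 5 remains possible at r9c3 ⇒ r9c3=5.
Step 51. [r9c8∈{3}] nothing but 3 survives at r9c8. So r9c8=3.
Step 52. [r4c5∈{7}] only 7 remains possible at r4c5 ⇒ r4c5=7.

Answer: 4 2 6 7 1 3 5 9 8 / 5 7 1 9 4 8 3 2 6 / 9 3 8 6 2 5 7 4 1 / 1 6 4 3 7 2 8 5 9 / 2 8 9 1 5 6 4 7 3 / 7 5 3 4 8 9 1 6 2 / 3 9 7 5 6 1 2 8 4 / 6 4 2 8 3 7 9 1 5 / 8 1 5 2 9 4 6 3 7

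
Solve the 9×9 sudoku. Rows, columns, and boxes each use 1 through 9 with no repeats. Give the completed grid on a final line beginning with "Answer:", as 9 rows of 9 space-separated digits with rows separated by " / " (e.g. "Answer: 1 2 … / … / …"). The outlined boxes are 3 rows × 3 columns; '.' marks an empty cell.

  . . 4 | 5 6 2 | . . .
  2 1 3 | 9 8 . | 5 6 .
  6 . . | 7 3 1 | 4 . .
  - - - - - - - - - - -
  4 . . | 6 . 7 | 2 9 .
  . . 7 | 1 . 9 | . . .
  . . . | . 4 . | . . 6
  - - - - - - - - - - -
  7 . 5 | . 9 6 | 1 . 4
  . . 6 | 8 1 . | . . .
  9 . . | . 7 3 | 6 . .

Step 1. [r1c1∈{8}] r1c1 is down to just 8, so r1c1=8.
Step 2. [r8c1∈{3}] r8c1's peers cover all but 3. So r8c1=3.
Step 3. [r5c1∈{5}] r5c1 has the single candidate 5, so r5c1=5.
Step 4. [r6c6∈{5,8}] r6c6 is the only open cell in col 6 admitting 8, so r6c6=8.
Step 5. [r6c8∈{1,3,5,7}] row 6 places 5 nowhere but r6c8, so r6c8=5.
Step 6. [r5c7∈{3,8}] in col 7, 8 fits only at r5c7. So r5c7=8.
Step 7. [r5c9∈{3}] r5c9 has the single candidate 3. So r5c9=3.
Step 8. [r9c3∈{1,2,8}] r9c3 is the only open cell in row 9 admitting 1 ⇒ r9c3=1.
Step 9. [r7c4∈{2}] nothing but 2 survives at r7c4 ⇒ r7c4=2.
Step 10. [r2c9∈{7}] r2c9 has the single candidate 7 ⇒ r2c9=7.
Step 11. [r3c3∈{9}] r3c3 is down to just 9 ⇒ r3c3=9.
Step 12. [r7c2∈{8}] r7c2 is down to just 8. So r7c2=8.
Step 13. [r9c9∈{2,5,8}] row 9 places 5 nowhere but r9c9, so r9c9=5.
Step 14. [r3c9∈{2,8}] across col 9, 8 lands solely at r3c9 ⇒ r3c9=8.
Step 15. [r8c9∈{2,9}] r8c9 is the only open cell in col 9 admitting 2, so r8c9=2.
Step 16. [r9c2∈{2,4}] row 9 places 2 nowhere but r9c2, so r9c2=2.
Step 17. [r8c7∈{7,9}] row 8 places 9 nowhere but r8c7. So r8c7=9.
Step 18. [r1c8∈{1,3}] across col 8, 1 lands solely at r1c8 ⇒ r1c8=1.
Step 19. [r8c2∈{4}] r8c2's peers cover all but 4. So r8c2=4.
Step 20. [r4c2∈{3}] only 3 remains possible at r4c2 ⇒ r4c2=3.
Step 21. [r2c6∈{4}] only 4 remains possible at r2c6. So r2c6=4.
Step 22. [r3c2∈{5}] r3c2's peers cover all but 5, so r3c2=5.
Step 23. [r6c3∈{2}] r6c3 is down to just 2, so r6c3=2.
Step 24. [r8c6∈{5}] r8c6's peers cover all but 5 ⇒ r8c6=5.
Step 25. [r6c7∈{7}] nothing but 7 survives at r6c7 ⇒ r6c7=7.
Step 26. [r6c1∈{1}] only 1 remains possible at r6c1, so r6c1=1.
Step 27. [r4c5∈{5}] r4c5's peers cover all but 5, so r4c5=5.
Step 28. [r5c8∈{4}] r5c8 has the single candidate 4, so r5c8=4.
Step 29. [r8c8∈{7}] nothing but 7 survives at r8c8 ⇒ r8c8=7.
Step 30. [r9c8∈{8}] r9c8 is down to just 8 ⇒ r9c8=8.
Step 31. [r5c5∈{2}] r5c5 is down to just 2. So r5c5=2.
Step 32. [r6c4∈{3}] nothing but 3 survives at r6c4, so r6c4=3.
Step 33. [r1c9∈{9}] r1c9 is down to just 9 ⇒ r1c9=9.
Step 34. [r1c2∈{7}] r1c2 has the single candidate 7 ⇒ r1c2=7.
Step 35. [r4c9∈{1}] r4c9 is down to just 1 ⇒ r4c9=1.
Step 36. [r6c2∈{9}] r6c2 has the single candidate 9, so r6c2=9.
Step 37. [r3c8∈{2}] nothing but 2 survives at r3c8 ⇒ r3c8=2.
Step 38. [r9c4∈{4}] nothing but 4 survives at r9c4, so r9c4=4.
Step 39. [r5c2∈{6}] nothing but 6 survives at r5c2. So r5c2=6.
Step 40. [r4c3∈{8}] r4c3's peers cover all but 8. So r4c3=8.
Step 41. [r7c8∈{3}] nothing but 3 survives at r7c8, so r7c8=3.
Step 42. [r1c7∈{3}] only 3 remains possible at r1c7 ⇒ r1c7=3.

Answer: 8 7 4 5 6 2 3 1 9 / 2 1 3 9 8 4 5 6 7 / 6 5 9 7 3 1 4 2 8 / 4 3 8 6 5 7 2 9 1 / 5 6 7 1 2 9 8 4 3 / 1 9 2 3 4 8 7 5 6 / 7 8 5 2 9 6 1 3 4 / 3 4 6 8 1 5 9 7 2 / 9 2 1 4 7 3 6 8 5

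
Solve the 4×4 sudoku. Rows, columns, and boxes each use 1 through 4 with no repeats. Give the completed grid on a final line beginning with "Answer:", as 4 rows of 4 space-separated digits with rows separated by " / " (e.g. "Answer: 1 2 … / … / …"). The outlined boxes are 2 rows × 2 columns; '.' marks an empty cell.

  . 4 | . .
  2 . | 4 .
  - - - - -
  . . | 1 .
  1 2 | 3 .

Step 1. [r1c1∈{3}] r1c1's peers cover all but 3, so r1c1=3.
Step 2. [r1c4∈{1,2}] 1 has one home in row 1: r1c4. So r1c4=1.
Step 3. [r3c4∈{2,4}] across row 3, 2 lands solely at r3c4. So r3c4=2.
Step 4. [r2c4∈{3}] r2c4 is down to just 3 ⇒ r2c4=3.
Step 5. [r4c4∈{4}] r4c4's peers cover all but 4 ⇒ r4c4=4.
Step 6. [r3c2∈{3}] r3c2 is down to just 3 ⇒ r3c2=3.
Step 7. [r2c2∈{1}] nothing but 1 survives at r2c2 ⇒ r2c2=1.
Step 8. [r1c3∈{2}] r1c3's peers cover all but 2 ⇒ r1c3=2.
Step 9. [r3c1∈{4}] only 4 remains possible at r3c1, so r3c1=4.

Answer: 3 4 2 1 / 2 1 4 3 / 4 3 1 2 / 1 2 3 4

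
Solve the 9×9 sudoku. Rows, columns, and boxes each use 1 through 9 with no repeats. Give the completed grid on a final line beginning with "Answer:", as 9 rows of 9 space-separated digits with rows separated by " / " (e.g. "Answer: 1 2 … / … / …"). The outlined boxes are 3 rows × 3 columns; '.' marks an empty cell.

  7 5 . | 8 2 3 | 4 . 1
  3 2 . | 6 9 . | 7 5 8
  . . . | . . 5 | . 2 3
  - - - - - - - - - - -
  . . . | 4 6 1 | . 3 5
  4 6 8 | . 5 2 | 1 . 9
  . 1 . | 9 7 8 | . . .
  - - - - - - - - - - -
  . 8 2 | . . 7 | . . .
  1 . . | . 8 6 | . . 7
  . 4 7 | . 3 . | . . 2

Step 1. [r3c2∈{9}] r3c2's peers cover all but 9 ⇒ r3c2=9.
Step 2. [r3c7∈{6}] r3c7's peers cover all but 6, so r3c7=6.
Step 3. [r9c8∈{1,6,8,9}] across col 8, 8 lands solely at r9c8 ⇒ r9c8=8.
Step 4. [r7c8∈{1,4,6,9}] 1 has one home in col 8: r7c8, so r7c8=1.
Step 5. [r7c4∈{5}] r7c4's peers cover all but 5. So r7c4=5.
Step 6. [r7c9∈{4,6}] in box 9, 6 fits only at r7c9 ⇒ r7c9=6.
Step 7. [r7c1∈{9}] r7c1 is down to just 9, so r7c1=9.
Step 8. [r3c5∈{1,4}] 1 has one home in col 5: r3c5. So r3c5=1.
Step 9. [r6c7∈{2}] r6c7 is down to just 2 ⇒ r6c7=2.
Step 10. [r6c1∈{5}] r6c1 is down to just 5. So r6c1=5.
Step 11. [r8c8∈{4,9}] 4 has one home in row 8: r8c8. So r8c8=4.
Step 12. [r8c7∈{3,5,9}] across row 8, 9 lands solely at r8c7 ⇒ r8c7=9.
Step 13. [r8c3∈{3,5}] row 8 places 5 nowhere but r8c3 ⇒ r8c3=5.
Step 14. [r2c3∈{1,4}] r2c3 is the only open cell in row 2 admitting 1 ⇒ r2c3=1.
Step 15. [r5c8∈{7}] r5c8 has the single candidate 7, so r5c8=7.
Step 16. [r2c6∈{4}] r2c6's peers cover all but 4 ⇒ r2c6=4.
Step 17. [r4c3∈{9}] nothing but 9 survives at r4c3 ⇒ r4c3=9.
Step 18. [r4c2∈{7}] r4c2 is down to just 7 ⇒ r4c2=7.
Step 19. [r4c7∈{8}] nothing but 8 survives at r4c7 ⇒ r4c7=8.
Step 20. [r9c1∈{6}] only 6 remains possible at r9c1, so r9c1=6.
Step 21. [r7c5∈{4}] only 4 remains possible at r7c5, so r7c5=4.
Step 22. [r9c4∈{1}] only 1 remains possible at r9c4. So r9c4=1.
Step 23. [r3c3∈{4}] r3c3 has the single candidate 4 ⇒ r3c3=4.
Step 24. [r8c2∈{3}] only 3 remains possible at r8c2, so r8c2=3.
Step 25. [r6c9∈{4}] r6c9's peers cover all but 4. So r6c9=4.
Step 26. [r1c3∈{6}] nothing but 6 survives at r1c3, so r1c3=6.
Step 27. [r8c4∈{2}] r8c4's peers cover all but 2, so r8c4=2.
Step 28. [r5c4∈{3}] r5c4's peers cover all but 3, so r5c4=3.
Step 29. [r9c6∈{9}] r9c6 has the single candidate 9, so r9c6=9.
Step 30. [r7c7∈{3}] nothing but 3 survives at r7c7, so r7c7=3.
Step 31. [r3c4∈{7}] r3c4 has the single candidate 7 ⇒ r3c4=7.
Step 32. [r3c1∈{8}] r3c1's peers cover all but 8. So r3c1=8.
Step 33. [r6c3∈{3}] r6c3 has the single candidate 3 ⇒ r6c3=3.
Step 34. [r1c8∈{9}] r1c8 has the single candidate 9 ⇒ r1c8=9.
Step 35. [r9c7∈{5}] r9c7 has the single candidate 5. So r9c7=5.
Step 36. [r6c8∈{6}] r6c8 is down to just 6, so r6c8=6.
Step 37. [r4c1∈{2}] nothing but 2 survives at r4c1 ⇒ r4c1=2.

Answer: 7 5 6 8 2 3 4 9 1 / 3 2 1 6 9 4 7 5 8 / 8 9 4 7 1 5 6 2 3 / 2 7 9 4 6 1 8 3 5 / 4 6 8 3 5 2 1 7 9 / 5 1 3 9 7 8 2 6 4 / 9 8 2 5 4 7 3 1 6 / 1 3 5 2 8 6 9 4 7 / 6 4 7 1 3 9 5 8 2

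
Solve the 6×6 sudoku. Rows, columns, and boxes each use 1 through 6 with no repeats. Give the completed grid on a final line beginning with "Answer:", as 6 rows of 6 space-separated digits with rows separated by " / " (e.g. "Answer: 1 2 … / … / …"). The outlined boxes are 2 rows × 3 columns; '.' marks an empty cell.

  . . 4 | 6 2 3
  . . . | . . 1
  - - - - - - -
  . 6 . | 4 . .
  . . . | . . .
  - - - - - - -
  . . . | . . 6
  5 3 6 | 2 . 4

Step 1. [r2c4∈{5}] r2c4 has the single candidate 5, so r2c4=5.
Step 2. [r1c1∈{1}] only 1 remains possible at r1c1. So r1c1=1.
Step 3. [r5c5∈{1,3,5}] row 5 places 5 nowhere but r5c5 ⇒ r5c5=5.
Step 4. [r2c2∈{2}] only 2 remains possible at r2c2 ⇒ r2c2=2.
Step 5. [r6c5∈{1}] nothing but 1 survives at r6c5, so r6c5=1.
Step 6. [r3c3∈{1,2,3,5}] across row 3, 1 lands solely at r3c3. So r3c3=1.
Step 7. [r4c3∈{2,3,5}] r4c3 is the only open cell in col 3 admitting 5, so r4c3=5.
Step 8. [r3c5∈{3}] only 3 remains possible at r3c5 ⇒ r3c5=3.
Step 9. [r3c1∈{2}] nothing but 2 survives at r3c1 ⇒ r3c1=2.
Step 10. [r5c1∈{4}] only 4 remains possible at r5c1 ⇒ r5c1=4.
Step 11. [r2c3∈{3}] nothing but 3 survives at r2c3, so r2c3=3.
Step 12. [r4c1∈{3}] only 3 remains possible at r4c1, so r4c1=3.
Step 13. [r5c2∈{1}] nothing but 1 survives at r5c2. So r5c2=1.
Step 14. [r3c6∈{5}] nothing but 5 survives at r3c6, so r3c6=5.
Step 15. [r4c6∈{2}] r4c6 is down to just 2. So r4c6=2.
Step 16. [r2c5∈{4}] r2c5's peers cover all but 4. So r2c5=4.
Step 17. [r5c4∈{3}] r5c4 has the single candidate 3. So r5c4=3.
Step 18. [r1c2∈{5}] only 5 remains possible at r1c2. So r1c2=5.
Step 19. [r4c2∈{4}] r4c2 is down to just 4 ⇒ r4c2=4.
Step 20. [r4c5∈{6}] r4c5's peers cover all but 6 ⇒ r4c5=6.
Step 21. [r4c4∈{1}] r4c4 is down to just 1. So r4c4=1.
Step 22. [r5c3∈{2}] r5c3 is down to just 2. So r5c3=2.
Step 23. [r2c1∈{6}] r2c1's peers cover all but 6. So r2c1=6.

Answer: 1 5 4 6 2 3 / 6 2 3 5 4 1 / 2 6 1 4 3 5 / 3 4 5 1 6 2 / 4 1 2 3 5 6 / 5 3 6 2 1 4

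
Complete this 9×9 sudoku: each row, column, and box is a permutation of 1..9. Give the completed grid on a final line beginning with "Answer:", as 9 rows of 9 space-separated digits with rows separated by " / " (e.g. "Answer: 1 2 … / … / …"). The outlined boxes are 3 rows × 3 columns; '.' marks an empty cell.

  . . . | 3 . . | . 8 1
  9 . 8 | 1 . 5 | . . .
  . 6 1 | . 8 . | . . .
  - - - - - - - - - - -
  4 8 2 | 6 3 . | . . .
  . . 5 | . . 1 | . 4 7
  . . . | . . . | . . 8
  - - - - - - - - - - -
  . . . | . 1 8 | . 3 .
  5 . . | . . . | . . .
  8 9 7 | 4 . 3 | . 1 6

Step 1. [r5c2∈{3}] only 3 remains possible at r5c2 ⇒ r5c2=3.
Step 2. [r4c6∈{7,9}] across row 4, 7 lands solely at r4c6 ⇒ r4c6=7.
Step 3. [r1c3∈{4}] r1c3 is down to just 4, so r1c3=4.
Step 4. [r6c7∈{1,2,3,5,6,9}] in row 6, 3 fits only at r6c7, so r6c7=3.
Step 5. [r6c3∈{6,9}] across col 3, 9 lands solely at r6c3 ⇒ r6c3=9.
Step 6. [r8c7∈{2,4,7,8,9}] in row 8, 8 fits only at r8c7, so r8c7=8.
Step 7. [r8c2∈{1,2,4}] r8c2 is the only open cell in row 8 admitting 1. So r8c2=1.
Step 8. [r8c9∈{2,4,9}] row 8 places 4 nowhere but r8c9 ⇒ r8c9=4.
Step 9. [r1c2∈{2,5,7}] in col 2, 5 fits only at r1c2 ⇒ r1c2=5.
Step 10. [r3c1∈{2,3,7}] 3 has one home in col 1: r3c1. So r3c1=3.
Step 11. [r5c1∈{6}] r5c1's peers cover all but 6 ⇒ r5c1=6.
Step 12. [r7c1∈{2}] r7c1's peers cover all but 2, so r7c1=2.
Step 13. [r2c2∈{2,7}] r2c2 is the only open cell in col 2 admitting 2 ⇒ r2c2=2.
Step 14. [r3c9∈{2,5,9}] in col 9, 2 fits only at r3c9 ⇒ r3c9=2.
Step 15. [r1c1∈{7}] nothing but 7 survives at r1c1 ⇒ r1c1=7.
Step 16. [r6c8∈{2,5,6}] r6c8 is the only open cell in row 6 admitting 6 ⇒ r6c8=6.
Step 17. [r8c8∈{2,7,9}] 2 has one home in col 8: r8c8, so r8c8=2.
Step 18. [r9c7∈{5}] r9c7 has the single candidate 5, so r9c7=5.
Step 19. [r2c8∈{7}] nothing but 7 survives at r2c8 ⇒ r2c8=7.
Step 20. [r8c5∈{6,7,9}] 7 has one home in col 5: r8c5. So r8c5=7.
Step 21. [r8c4∈{9}] nothing but 9 survives at r8c4 ⇒ r8c4=9.
Step 22. [r5c5∈{2,9}] r5c5 is the only open cell in box 5 admitting 9. So r5c5=9.
Step 23. [r6c5∈{2,4,5}] r6c5 is the only open cell in col 5 admitting 5. So r6c5=5.
Step 24. [r2c5∈{4,6}] across col 5, 4 lands solely at r2c5 ⇒ r2c5=4.
Step 25. [r1c5∈{2,6}] r1c5 is the only open cell in col 5 admitting 6, so r1c5=6.
Step 26. [r1c7∈{9}] only 9 remains possible at r1c7 ⇒ r1c7=9.
Step 27. [r4c8∈{5,9}] across col 8, 9 lands solely at r4c8 ⇒ r4c8=9.
Step 28. [r6c4∈{2}] only 2 remains possible at r6c4. So r6c4=2.
Step 29. [r8c6∈{6}] r8c6's peers cover all but 6, so r8c6=6.
Step 30. [r7c7∈{7}] only 7 remains possible at r7c7, so r7c7=7.
Step 31. [r6c6∈{4}] r6c6 is down to just 4, so r6c6=4.
Step 32. [r3c4∈{7}] nothing but 7 survives at r3c4 ⇒ r3c4=7.
Step 33. [r2c7∈{6}] r2c7's peers cover all but 6. So r2c7=6.
Step 34. [r7c4∈{5}] nothing but 5 survives at r7c4. So r7c4=5.
Step 35. [r7c9∈{9}] r7c9 has the single candidate 9 ⇒ r7c9=9.
Step 36. [r4c9∈{5}] r4c9 is down to just 5, so r4c9=5.
Step 37. [r9c5∈{2}] r9c5's peers cover all but 2. So r9c5=2.
Step 38. [r4c7∈{1}] r4c7 is down to just 1 ⇒ r4c7=1.
Step 39. [r2c9∈{3}] only 3 remains possible at r2c9 ⇒ r2c9=3.
Step 40. [r6c1∈{1}] r6c1's peers cover all but 1. So r6c1=1.
Step 41. [r6c2∈{7}] r6c2's peers cover all but 7, so r6c2=7.
Step 42. [r3c6∈{9}] only 9 remains possible at r3c6. So r3c6=9.
Step 43. [r3c7∈{4}] r3c7 has the single candidate 4, so r3c7=4.
Step 44. [r3c8∈{5}] r3c8's peers cover all but 5 ⇒ r3c8=5.
Step 45. [r8c3∈{3}] r8c3's peers cover all but 3 ⇒ r8c3=3.
Step 46. [r5c7∈{2}] r5c7's peers cover all but 2. So r5c7=2.
Step 47. [r1c6∈{2}] r1c6's peers cover all but 2 ⇒ r1c6=2.
Step 48. [r7c3∈{6}] r7c3's peers cover all but 6, so r7c3=6.
Step 49. [r7c2∈{4}] r7c2's peers cover all but 4 ⇒ r7c2=4.
Step 50. [r5c4∈{8}] nothing but 8 survives at r5c4, so r5c4=8.

Answer: 7 5 4 3 6 2 9 8 1 / 9 2 8 1 4 5 6 7 3 / 3 6 1 7 8 9 4 5 2 / 4 8 2 6 3 7 1 9 5 / 6 3 5 8 9 1 2 4 7 / 1 7 9 2 5 4 3 6 8 / 2 4 6 5 1 8 7 3 9 / 5 1 3 9 7 6 8 2 4 / 8 9 7 4 2 3 5 1 6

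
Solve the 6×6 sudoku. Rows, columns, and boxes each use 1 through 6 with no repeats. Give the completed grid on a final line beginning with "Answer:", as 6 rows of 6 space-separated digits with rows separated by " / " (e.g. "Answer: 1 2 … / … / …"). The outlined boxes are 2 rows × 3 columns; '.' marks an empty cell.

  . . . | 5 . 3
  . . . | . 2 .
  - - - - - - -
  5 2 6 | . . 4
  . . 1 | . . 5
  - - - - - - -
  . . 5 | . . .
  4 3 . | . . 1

Step 1. [r2c6∈{6}] r2c6's peers cover all but 6, so r2c6=6.
Step 2. [r4c4∈{2,3,6}] r4c4 is the only open cell in row 4 admitting 2. So r4c4=2.
Step 3. [r4c5∈{3,6}] row 4 places 6 nowhere but r4c5. So r4c5=6.
Step 4. [r6c3∈{2}] nothing but 2 survives at r6c3. So r6c3=2.
Step 5. [r1c3∈{4}] only 4 remains possible at r1c3 ⇒ r1c3=4.
Step 6. [r1c5∈{1}] only 1 remains possible at r1c5 ⇒ r1c5=1.
Step 7. [r5c5∈{3,4}] col 5 places 4 nowhere but r5c5 ⇒ r5c5=4.
Step 8. [r5c4∈{3,6}] in row 5, 3 fits only at r5c4. So r5c4=3.
Step 9. [r1c2∈{6}] r1c2 has the single candidate 6, so r1c2=6.
Step 10. [r5c2∈{1}] r5c2 has the single candidate 1 ⇒ r5c2=1.
Step 11. [r2c1∈{1,3}] 1 has one home in row 2: r2c1. So r2c1=1.
Step 12. [r3c4∈{1}] r3c4 has the single candidate 1, so r3c4=1.
Step 13. [r6c5∈{5}] r6c5 has the single candidate 5. So r6c5=5.
Step 14. [r1c1∈{2}] only 2 remains possible at r1c1. So r1c1=2.
Step 15. [r4c2∈{4}] r4c2 is down to just 4 ⇒ r4c2=4.
Step 16. [r3c5∈{3}] r3c5's peers cover all but 3 ⇒ r3c5=3.
Step 17. [r5c6∈{2}] r5c6's peers cover all but 2 ⇒ r5c6=2.
Step 18. [r2c2∈{5}] only 5 remains possible at r2c2, so r2c2=5.
Step 19. [r2c4∈{4}] r2c4 is down to just 4 ⇒ r2c4=4.
Step 20. [r2c3∈{3}] only 3 remains possible at r2c3. So r2c3=3.
Step 21. [r6c4∈{6}] only 6 remains possible at r6c4. So r6c4=6.
Step 22. [r4c1∈{3}] r4c1 is down to just 3 ⇒ r4c1=3.
Step 23. [r5c1∈{6}] only 6 remains possible at r5c1, so r5c1=6.

Answer: 2 6 4 5 1 3 / 1 5 3 4 2 6 / 5 2 6 1 3 4 / 3 4 1 2 6 5 / 6 1 5 3 4 2 / 4 3 2 6 5 1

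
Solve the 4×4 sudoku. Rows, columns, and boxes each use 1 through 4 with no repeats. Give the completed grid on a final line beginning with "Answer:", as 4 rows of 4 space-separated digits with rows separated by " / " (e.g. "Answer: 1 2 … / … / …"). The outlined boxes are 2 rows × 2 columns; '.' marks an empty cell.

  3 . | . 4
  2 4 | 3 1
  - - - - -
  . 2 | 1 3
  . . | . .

Step 1. [r4c3∈{2,4}] 4 has one home in col 3: r4c3, so r4c3=4.
Step 2. [r4c2∈{1,3}] r4c2 is the only open cell in row 4 admitting 3, so r4c2=3.
Step 3. [r3c1∈{4}] nothing but 4 survives at r3c1. So r3c1=4.
Step 4. [r4c4∈{2}] nothing but 2 survives at r4c4. So r4c4=2.
Step 5. [r4c1∈{1}] nothing but 1 survives at r4c1 ⇒ r4c1=1.
Step 6. [r1c3∈{2}] only 2 remains possible at r1c3. So r1c3=2.
Step 7. [r1c2∈{1}] r1c2 has the single candidate 1 ⇒ r1c2=1.

Answer: 3 1 2 4 / 2 4 3 1 / 4 2 1 3 / 1 3 4 2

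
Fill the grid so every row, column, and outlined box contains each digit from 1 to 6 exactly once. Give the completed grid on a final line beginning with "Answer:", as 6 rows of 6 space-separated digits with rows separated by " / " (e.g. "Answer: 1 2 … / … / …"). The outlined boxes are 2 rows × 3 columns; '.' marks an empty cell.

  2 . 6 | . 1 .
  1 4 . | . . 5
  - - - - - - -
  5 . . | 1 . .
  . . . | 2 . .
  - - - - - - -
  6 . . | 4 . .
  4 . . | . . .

Step 1. [r2c3∈{3}] only 3 remains possible at r2c3. So r2c3=3.
Step 2. [r6c4∈{3,5,6}] across col 4, 5 lands solely at r6c4 ⇒ r6c4=5.
Step 3. [r4c1∈{3}] only 3 remains possible at r4c1, so r4c1=3.
Step 4. [r1c6∈{3,4}] in row 1, 4 fits only at r1c6, so r1c6=4.
Step 5. [r4c6∈{6}] only 6 remains possible at r4c6, so r4c6=6.
Step 6. [r4c2∈{1}] only 1 remains possible at r4c2. So r4c2=1.
Step 7. [r3c6∈{3}] r3c6 has the single candidate 3 ⇒ r3c6=3.
Step 8. [r5c3∈{1,2,5}] across col 3, 5 lands solely at r5c3, so r5c3=5.
Step 9. [r2c5∈{2,6}] 2 has one home in row 2: r2c5. So r2c5=2.
Step 10. [r6c3∈{1,2}] col 3 places 1 nowhere but r6c3, so r6c3=1.
Step 11. [r6c6∈{2}] nothing but 2 survives at r6c6, so r6c6=2.
Step 12. [r5c5∈{3}] r5c5 is down to just 3 ⇒ r5c5=3.
Step 13. [r3c3∈{2,4}] r3c3 is the only open cell in col 3 admitting 2 ⇒ r3c3=2.
Step 14. [r4c3∈{4}] nothing but 4 survives at r4c3 ⇒ r4c3=4.
Step 15. [r1c2∈{5}] r1c2 has the single candidate 5. So r1c2=5.
Step 16. [r3c5∈{4}] r3c5 has the single candidate 4. So r3c5=4.
Step 17. [r2c4∈{6}] r2c4 has the single candidate 6 ⇒ r2c4=6.
Step 18. [r5c6∈{1}] r5c6 is down to just 1. So r5c6=1.
Step 19. [r6c2∈{3}] r6c2's peers cover all but 3, so r6c2=3.
Step 20. [r3c2∈{6}] r3c2 has the single candidate 6 ⇒ r3c2=6.
Step 21. [r6c5∈{6}] r6c5 is down to just 6 ⇒ r6c5=6.
Step 22. [r5c2∈{2}] nothing but 2 survives at r5c2 ⇒ r5c2=2.
Step 23. [r4c5∈{5}] r4c5 is down to just 5 ⇒ r4c5=5.
Step 24. [r1c4∈{3}] r1c4's peers cover all but 3 ⇒ r1c4=3.

Answer: 2 5 6 3 1 4 / 1 4 3 6 2 5 / 5 6 2 1 4 3 / 3 1 4 2 5 6 / 6 2 5 4 3 1 / 4 3 1 5 6 2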